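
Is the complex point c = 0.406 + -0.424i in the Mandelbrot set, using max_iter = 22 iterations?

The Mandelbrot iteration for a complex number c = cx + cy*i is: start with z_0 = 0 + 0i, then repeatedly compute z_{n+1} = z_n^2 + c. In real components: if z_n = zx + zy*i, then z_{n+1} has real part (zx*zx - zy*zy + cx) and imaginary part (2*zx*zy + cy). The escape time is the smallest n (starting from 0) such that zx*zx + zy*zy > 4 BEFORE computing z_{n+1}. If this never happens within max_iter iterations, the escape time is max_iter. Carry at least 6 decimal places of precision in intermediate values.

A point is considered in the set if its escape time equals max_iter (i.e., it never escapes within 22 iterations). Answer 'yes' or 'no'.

z_0 = 0 + 0i, c = 0.4060 + -0.4240i
Iter 1: z = 0.4060 + -0.4240i, |z|^2 = 0.3446
Iter 2: z = 0.3911 + -0.7683i, |z|^2 = 0.7432
Iter 3: z = -0.0313 + -1.0249i, |z|^2 = 1.0514
Iter 4: z = -0.6434 + -0.3598i, |z|^2 = 0.5434
Iter 5: z = 0.6906 + 0.0390i, |z|^2 = 0.4784
Iter 6: z = 0.8814 + -0.3702i, |z|^2 = 0.9138
Iter 7: z = 1.0458 + -1.0765i, |z|^2 = 2.2526
Iter 8: z = 0.3407 + -2.6756i, |z|^2 = 7.2750
Escaped at iteration 8

Answer: no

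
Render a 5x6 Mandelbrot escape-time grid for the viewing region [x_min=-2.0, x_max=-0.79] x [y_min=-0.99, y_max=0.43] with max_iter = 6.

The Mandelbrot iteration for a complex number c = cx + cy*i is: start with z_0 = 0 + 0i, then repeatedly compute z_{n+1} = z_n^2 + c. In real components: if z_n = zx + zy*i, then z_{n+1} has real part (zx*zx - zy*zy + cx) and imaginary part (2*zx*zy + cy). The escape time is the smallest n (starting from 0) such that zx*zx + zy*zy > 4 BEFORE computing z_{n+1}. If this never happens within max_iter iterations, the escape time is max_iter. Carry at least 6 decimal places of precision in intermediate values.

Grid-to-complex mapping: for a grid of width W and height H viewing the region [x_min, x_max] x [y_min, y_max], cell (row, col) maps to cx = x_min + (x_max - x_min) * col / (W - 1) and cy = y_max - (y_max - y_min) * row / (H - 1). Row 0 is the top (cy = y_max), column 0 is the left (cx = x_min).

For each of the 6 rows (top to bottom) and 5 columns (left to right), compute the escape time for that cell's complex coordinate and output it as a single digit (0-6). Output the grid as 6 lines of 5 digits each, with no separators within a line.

(row=0, col=0): c = -2.0000 + 0.4300i → escape time 1
(row=0, col=1): c = -1.6975 + 0.4300i → escape time 3
(row=0, col=2): c = -1.3950 + 0.4300i → escape time 4
(row=0, col=3): c = -1.0925 + 0.4300i → escape time 6
(row=0, col=4): c = -0.7900 + 0.4300i → escape time 6
(row=1, col=0): c = -2.0000 + 0.1460i → escape time 1
(row=1, col=1): c = -1.6975 + 0.1460i → escape time 4
(row=1, col=2): c = -1.3950 + 0.1460i → escape time 6
(row=1, col=3): c = -1.0925 + 0.1460i → escape time 6
(row=1, col=4): c = -0.7900 + 0.1460i → escape time 6
(row=2, col=0): c = -2.0000 + -0.1380i → escape time 1
(row=2, col=1): c = -1.6975 + -0.1380i → escape time 4
(row=2, col=2): c = -1.3950 + -0.1380i → escape time 6
(row=2, col=3): c = -1.0925 + -0.1380i → escape time 6
(row=2, col=4): c = -0.7900 + -0.1380i → escape time 6
(row=3, col=0): c = -2.0000 + -0.4220i → escape time 1
(row=3, col=1): c = -1.6975 + -0.4220i → escape time 3
(row=3, col=2): c = -1.3950 + -0.4220i → escape time 4
(row=3, col=3): c = -1.0925 + -0.4220i → escape time 6
(row=3, col=4): c = -0.7900 + -0.4220i → escape time 6
(row=4, col=0): c = -2.0000 + -0.7060i → escape time 1
(row=4, col=1): c = -1.6975 + -0.7060i → escape time 3
(row=4, col=2): c = -1.3950 + -0.7060i → escape time 3
(row=4, col=3): c = -1.0925 + -0.7060i → escape time 3
(row=4, col=4): c = -0.7900 + -0.7060i → escape time 4
(row=5, col=0): c = -2.0000 + -0.9900i → escape time 1
(row=5, col=1): c = -1.6975 + -0.9900i → escape time 2
(row=5, col=2): c = -1.3950 + -0.9900i → escape time 3
(row=5, col=3): c = -1.0925 + -0.9900i → escape time 3
(row=5, col=4): c = -0.7900 + -0.9900i → escape time 3

Answer: 13466
14666
14666
13466
13334
12333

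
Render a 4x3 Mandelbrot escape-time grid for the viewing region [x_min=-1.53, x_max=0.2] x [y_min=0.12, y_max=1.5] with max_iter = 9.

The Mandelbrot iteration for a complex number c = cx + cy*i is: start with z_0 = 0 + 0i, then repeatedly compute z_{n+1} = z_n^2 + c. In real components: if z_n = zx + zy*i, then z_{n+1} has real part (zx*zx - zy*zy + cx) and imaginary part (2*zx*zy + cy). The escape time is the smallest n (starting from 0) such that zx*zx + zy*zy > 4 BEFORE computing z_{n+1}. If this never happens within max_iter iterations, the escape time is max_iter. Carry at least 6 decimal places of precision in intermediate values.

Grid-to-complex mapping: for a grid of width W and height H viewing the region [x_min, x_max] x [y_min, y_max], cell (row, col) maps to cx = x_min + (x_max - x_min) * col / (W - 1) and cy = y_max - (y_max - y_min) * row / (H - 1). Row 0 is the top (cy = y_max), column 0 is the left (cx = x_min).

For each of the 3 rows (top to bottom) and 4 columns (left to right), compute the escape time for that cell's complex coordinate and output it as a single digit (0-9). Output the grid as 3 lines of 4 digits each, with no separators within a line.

Answer: 1222
3365
6999

Derivation:
(row=0, col=0): c = -1.5300 + 1.5000i → escape time 1
(row=0, col=1): c = -0.9533 + 1.5000i → escape time 2
(row=0, col=2): c = -0.3767 + 1.5000i → escape time 2
(row=0, col=3): c = 0.2000 + 1.5000i → escape time 2
(row=1, col=0): c = -1.5300 + 0.8100i → escape time 3
(row=1, col=1): c = -0.9533 + 0.8100i → escape time 3
(row=1, col=2): c = -0.3767 + 0.8100i → escape time 6
(row=1, col=3): c = 0.2000 + 0.8100i → escape time 5
(row=2, col=0): c = -1.5300 + 0.1200i → escape time 6
(row=2, col=1): c = -0.9533 + 0.1200i → escape time 9
(row=2, col=2): c = -0.3767 + 0.1200i → escape time 9
(row=2, col=3): c = 0.2000 + 0.1200i → escape time 9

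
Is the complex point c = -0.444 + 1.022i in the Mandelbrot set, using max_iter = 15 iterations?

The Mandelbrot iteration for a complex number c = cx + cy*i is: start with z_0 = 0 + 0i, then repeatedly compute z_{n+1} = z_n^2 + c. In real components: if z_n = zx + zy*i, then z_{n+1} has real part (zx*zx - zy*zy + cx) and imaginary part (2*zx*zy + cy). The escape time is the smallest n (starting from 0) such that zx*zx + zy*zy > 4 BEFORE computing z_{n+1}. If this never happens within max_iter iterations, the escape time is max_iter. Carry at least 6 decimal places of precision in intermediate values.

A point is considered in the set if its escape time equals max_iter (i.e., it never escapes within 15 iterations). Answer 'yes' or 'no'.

Answer: no

Derivation:
z_0 = 0 + 0i, c = -0.4440 + 1.0220i
Iter 1: z = -0.4440 + 1.0220i, |z|^2 = 1.2416
Iter 2: z = -1.2913 + 0.1145i, |z|^2 = 1.6807
Iter 3: z = 1.2105 + 0.7264i, |z|^2 = 1.9929
Iter 4: z = 0.4936 + 2.7805i, |z|^2 = 7.9750
Escaped at iteration 4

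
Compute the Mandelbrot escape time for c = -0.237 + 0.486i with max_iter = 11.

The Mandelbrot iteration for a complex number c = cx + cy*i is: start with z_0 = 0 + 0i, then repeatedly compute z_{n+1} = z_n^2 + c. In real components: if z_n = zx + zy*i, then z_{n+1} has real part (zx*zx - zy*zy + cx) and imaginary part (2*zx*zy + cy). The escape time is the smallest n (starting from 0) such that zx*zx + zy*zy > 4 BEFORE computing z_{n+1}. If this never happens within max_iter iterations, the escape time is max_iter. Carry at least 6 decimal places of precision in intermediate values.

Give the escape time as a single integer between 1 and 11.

z_0 = 0 + 0i, c = -0.2370 + 0.4860i
Iter 1: z = -0.2370 + 0.4860i, |z|^2 = 0.2924
Iter 2: z = -0.4170 + 0.2556i, |z|^2 = 0.2393
Iter 3: z = -0.1284 + 0.2728i, |z|^2 = 0.0909
Iter 4: z = -0.2949 + 0.4159i, |z|^2 = 0.2600
Iter 5: z = -0.3230 + 0.2407i, |z|^2 = 0.1623
Iter 6: z = -0.1906 + 0.3305i, |z|^2 = 0.1456
Iter 7: z = -0.3099 + 0.3600i, |z|^2 = 0.2257
Iter 8: z = -0.2706 + 0.2628i, |z|^2 = 0.1423
Iter 9: z = -0.2329 + 0.3438i, |z|^2 = 0.1724
Iter 10: z = -0.3009 + 0.3259i, |z|^2 = 0.1968

Answer: 11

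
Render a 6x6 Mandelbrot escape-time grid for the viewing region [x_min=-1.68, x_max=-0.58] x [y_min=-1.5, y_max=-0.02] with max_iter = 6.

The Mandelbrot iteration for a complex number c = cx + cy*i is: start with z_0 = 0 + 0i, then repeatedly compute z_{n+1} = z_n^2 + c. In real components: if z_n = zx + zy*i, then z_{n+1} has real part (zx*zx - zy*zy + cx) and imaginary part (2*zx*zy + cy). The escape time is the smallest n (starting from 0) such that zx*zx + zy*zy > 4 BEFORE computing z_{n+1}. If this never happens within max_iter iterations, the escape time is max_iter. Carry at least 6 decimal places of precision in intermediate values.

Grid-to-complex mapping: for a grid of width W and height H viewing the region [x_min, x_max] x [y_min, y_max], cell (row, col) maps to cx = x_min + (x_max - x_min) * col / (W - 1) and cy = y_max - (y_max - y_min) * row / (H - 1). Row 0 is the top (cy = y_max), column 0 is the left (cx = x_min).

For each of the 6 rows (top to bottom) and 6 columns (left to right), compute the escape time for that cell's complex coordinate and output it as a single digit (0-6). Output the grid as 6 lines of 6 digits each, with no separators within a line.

Answer: 666666
456666
333456
233344
122333
112222

Derivation:
(row=0, col=0): c = -1.6800 + -0.0200i → escape time 6
(row=0, col=1): c = -1.4600 + -0.0200i → escape time 6
(row=0, col=2): c = -1.2400 + -0.0200i → escape time 6
(row=0, col=3): c = -1.0200 + -0.0200i → escape time 6
(row=0, col=4): c = -0.8000 + -0.0200i → escape time 6
(row=0, col=5): c = -0.5800 + -0.0200i → escape time 6
(row=1, col=0): c = -1.6800 + -0.3160i → escape time 4
(row=1, col=1): c = -1.4600 + -0.3160i → escape time 5
(row=1, col=2): c = -1.2400 + -0.3160i → escape time 6
(row=1, col=3): c = -1.0200 + -0.3160i → escape time 6
(row=1, col=4): c = -0.8000 + -0.3160i → escape time 6
(row=1, col=5): c = -0.5800 + -0.3160i → escape time 6
(row=2, col=0): c = -1.6800 + -0.6120i → escape time 3
(row=2, col=1): c = -1.4600 + -0.6120i → escape time 3
(row=2, col=2): c = -1.2400 + -0.6120i → escape time 3
(row=2, col=3): c = -1.0200 + -0.6120i → escape time 4
(row=2, col=4): c = -0.8000 + -0.6120i → escape time 5
(row=2, col=5): c = -0.5800 + -0.6120i → escape time 6
(row=3, col=0): c = -1.6800 + -0.9080i → escape time 2
(row=3, col=1): c = -1.4600 + -0.9080i → escape time 3
(row=3, col=2): c = -1.2400 + -0.9080i → escape time 3
(row=3, col=3): c = -1.0200 + -0.9080i → escape time 3
(row=3, col=4): c = -0.8000 + -0.9080i → escape time 4
(row=3, col=5): c = -0.5800 + -0.9080i → escape time 4
(row=4, col=0): c = -1.6800 + -1.2040i → escape time 1
(row=4, col=1): c = -1.4600 + -1.2040i → escape time 2
(row=4, col=2): c = -1.2400 + -1.2040i → escape time 2
(row=4, col=3): c = -1.0200 + -1.2040i → escape time 3
(row=4, col=4): c = -0.8000 + -1.2040i → escape time 3
(row=4, col=5): c = -0.5800 + -1.2040i → escape time 3
(row=5, col=0): c = -1.6800 + -1.5000i → escape time 1
(row=5, col=1): c = -1.4600 + -1.5000i → escape time 1
(row=5, col=2): c = -1.2400 + -1.5000i → escape time 2
(row=5, col=3): c = -1.0200 + -1.5000i → escape time 2
(row=5, col=4): c = -0.8000 + -1.5000i → escape time 2
(row=5, col=5): c = -0.5800 + -1.5000i → escape time 2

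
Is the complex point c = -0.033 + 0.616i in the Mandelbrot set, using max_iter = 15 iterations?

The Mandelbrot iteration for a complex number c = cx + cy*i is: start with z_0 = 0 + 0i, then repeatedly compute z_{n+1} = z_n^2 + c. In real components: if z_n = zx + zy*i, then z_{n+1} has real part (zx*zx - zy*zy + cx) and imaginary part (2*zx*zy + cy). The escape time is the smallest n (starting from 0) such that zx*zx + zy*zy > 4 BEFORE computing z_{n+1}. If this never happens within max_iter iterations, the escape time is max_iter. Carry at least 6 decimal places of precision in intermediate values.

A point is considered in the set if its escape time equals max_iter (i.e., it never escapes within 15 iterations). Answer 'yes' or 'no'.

z_0 = 0 + 0i, c = -0.0330 + 0.6160i
Iter 1: z = -0.0330 + 0.6160i, |z|^2 = 0.3805
Iter 2: z = -0.4114 + 0.5753i, |z|^2 = 0.5002
Iter 3: z = -0.1948 + 0.1426i, |z|^2 = 0.0583
Iter 4: z = -0.0154 + 0.5604i, |z|^2 = 0.3143
Iter 5: z = -0.3468 + 0.5987i, |z|^2 = 0.4788
Iter 6: z = -0.2712 + 0.2007i, |z|^2 = 0.1138
Iter 7: z = 0.0003 + 0.5072i, |z|^2 = 0.2572
Iter 8: z = -0.2902 + 0.6163i, |z|^2 = 0.4640
Iter 9: z = -0.3286 + 0.2583i, |z|^2 = 0.1747
Iter 10: z = 0.0082 + 0.4463i, |z|^2 = 0.1992
Iter 11: z = -0.2321 + 0.6234i, |z|^2 = 0.4424
Iter 12: z = -0.3677 + 0.3267i, |z|^2 = 0.2419
Iter 13: z = -0.0045 + 0.3758i, |z|^2 = 0.1412
Iter 14: z = -0.1742 + 0.6126i, |z|^2 = 0.4056
Did not escape in 15 iterations → in set

Answer: yes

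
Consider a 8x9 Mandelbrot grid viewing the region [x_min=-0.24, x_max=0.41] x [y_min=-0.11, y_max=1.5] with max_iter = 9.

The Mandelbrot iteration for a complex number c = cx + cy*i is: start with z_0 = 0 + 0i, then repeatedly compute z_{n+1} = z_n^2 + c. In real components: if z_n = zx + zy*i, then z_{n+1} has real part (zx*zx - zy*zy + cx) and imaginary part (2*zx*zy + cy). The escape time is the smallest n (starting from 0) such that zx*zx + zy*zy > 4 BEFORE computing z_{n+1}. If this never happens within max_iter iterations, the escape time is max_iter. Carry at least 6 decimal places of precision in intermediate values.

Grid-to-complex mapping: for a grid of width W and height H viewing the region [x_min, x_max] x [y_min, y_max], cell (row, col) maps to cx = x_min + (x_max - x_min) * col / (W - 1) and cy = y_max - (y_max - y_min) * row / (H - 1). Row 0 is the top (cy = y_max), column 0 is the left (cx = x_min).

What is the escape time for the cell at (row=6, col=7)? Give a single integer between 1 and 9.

Answer: 9

Derivation:
z_0 = 0 + 0i, c = 0.4100 + 0.2925i
Iter 1: z = 0.4100 + 0.2925i, |z|^2 = 0.2537
Iter 2: z = 0.4925 + 0.5323i, |z|^2 = 0.5260
Iter 3: z = 0.3692 + 0.8169i, |z|^2 = 0.8037
Iter 4: z = -0.1210 + 0.8957i, |z|^2 = 0.8169
Iter 5: z = -0.3777 + 0.0757i, |z|^2 = 0.1483
Iter 6: z = 0.5469 + 0.2353i, |z|^2 = 0.3545
Iter 7: z = 0.6537 + 0.5499i, |z|^2 = 0.7297
Iter 8: z = 0.5349 + 1.0115i, |z|^2 = 1.3092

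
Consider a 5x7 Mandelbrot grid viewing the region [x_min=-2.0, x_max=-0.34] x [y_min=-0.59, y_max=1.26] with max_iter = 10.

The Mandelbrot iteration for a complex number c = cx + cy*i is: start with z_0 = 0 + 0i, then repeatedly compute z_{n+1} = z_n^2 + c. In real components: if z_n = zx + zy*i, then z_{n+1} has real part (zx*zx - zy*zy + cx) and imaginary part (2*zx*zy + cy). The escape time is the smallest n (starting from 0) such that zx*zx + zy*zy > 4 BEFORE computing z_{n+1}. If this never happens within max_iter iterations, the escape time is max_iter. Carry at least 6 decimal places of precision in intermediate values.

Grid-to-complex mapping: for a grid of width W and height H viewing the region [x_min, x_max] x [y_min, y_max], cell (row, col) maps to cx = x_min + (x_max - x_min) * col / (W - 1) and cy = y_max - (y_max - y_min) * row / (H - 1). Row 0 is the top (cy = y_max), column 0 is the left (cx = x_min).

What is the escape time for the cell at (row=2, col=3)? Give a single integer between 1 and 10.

z_0 = 0 + 0i, c = -0.7550 + 0.6433i
Iter 1: z = -0.7550 + 0.6433i, |z|^2 = 0.9839
Iter 2: z = -0.5989 + -0.3281i, |z|^2 = 0.4663
Iter 3: z = -0.5040 + 1.0363i, |z|^2 = 1.3280
Iter 4: z = -1.5749 + -0.4013i, |z|^2 = 2.6413
Iter 5: z = 1.5642 + 1.9074i, |z|^2 = 6.0847
Escaped at iteration 5

Answer: 5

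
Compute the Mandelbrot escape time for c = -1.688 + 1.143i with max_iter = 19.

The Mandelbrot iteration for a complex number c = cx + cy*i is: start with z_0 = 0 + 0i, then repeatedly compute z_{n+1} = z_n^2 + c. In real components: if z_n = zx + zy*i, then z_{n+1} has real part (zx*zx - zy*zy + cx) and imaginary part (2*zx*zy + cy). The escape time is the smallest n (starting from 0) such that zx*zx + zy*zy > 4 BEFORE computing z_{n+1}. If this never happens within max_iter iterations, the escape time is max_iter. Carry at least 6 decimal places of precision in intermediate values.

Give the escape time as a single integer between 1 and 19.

z_0 = 0 + 0i, c = -1.6880 + 1.1430i
Iter 1: z = -1.6880 + 1.1430i, |z|^2 = 4.1558
Escaped at iteration 1

Answer: 1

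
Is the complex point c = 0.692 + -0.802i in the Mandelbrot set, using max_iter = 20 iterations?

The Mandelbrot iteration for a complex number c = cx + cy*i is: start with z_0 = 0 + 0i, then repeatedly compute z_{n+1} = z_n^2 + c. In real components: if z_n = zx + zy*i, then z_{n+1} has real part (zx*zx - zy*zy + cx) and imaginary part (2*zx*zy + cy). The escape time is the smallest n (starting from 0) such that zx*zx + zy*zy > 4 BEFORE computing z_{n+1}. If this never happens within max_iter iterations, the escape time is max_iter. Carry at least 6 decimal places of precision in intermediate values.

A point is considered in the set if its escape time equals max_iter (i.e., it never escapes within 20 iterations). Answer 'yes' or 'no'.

Answer: no

Derivation:
z_0 = 0 + 0i, c = 0.6920 + -0.8020i
Iter 1: z = 0.6920 + -0.8020i, |z|^2 = 1.1221
Iter 2: z = 0.5277 + -1.9120i, |z|^2 = 3.9340
Iter 3: z = -2.6852 + -2.8197i, |z|^2 = 15.1612
Escaped at iteration 3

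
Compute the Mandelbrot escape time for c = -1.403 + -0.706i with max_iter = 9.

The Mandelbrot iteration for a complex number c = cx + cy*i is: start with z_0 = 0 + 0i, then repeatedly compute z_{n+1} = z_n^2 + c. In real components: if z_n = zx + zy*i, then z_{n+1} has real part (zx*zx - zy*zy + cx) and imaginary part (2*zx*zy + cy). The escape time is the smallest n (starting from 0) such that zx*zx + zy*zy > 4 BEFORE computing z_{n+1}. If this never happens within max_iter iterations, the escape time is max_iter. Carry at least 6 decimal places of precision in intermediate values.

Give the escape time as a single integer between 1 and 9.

Answer: 3

Derivation:
z_0 = 0 + 0i, c = -1.4030 + -0.7060i
Iter 1: z = -1.4030 + -0.7060i, |z|^2 = 2.4668
Iter 2: z = 0.0670 + 1.2750i, |z|^2 = 1.6302
Iter 3: z = -3.0242 + -0.5352i, |z|^2 = 9.4324
Escaped at iteration 3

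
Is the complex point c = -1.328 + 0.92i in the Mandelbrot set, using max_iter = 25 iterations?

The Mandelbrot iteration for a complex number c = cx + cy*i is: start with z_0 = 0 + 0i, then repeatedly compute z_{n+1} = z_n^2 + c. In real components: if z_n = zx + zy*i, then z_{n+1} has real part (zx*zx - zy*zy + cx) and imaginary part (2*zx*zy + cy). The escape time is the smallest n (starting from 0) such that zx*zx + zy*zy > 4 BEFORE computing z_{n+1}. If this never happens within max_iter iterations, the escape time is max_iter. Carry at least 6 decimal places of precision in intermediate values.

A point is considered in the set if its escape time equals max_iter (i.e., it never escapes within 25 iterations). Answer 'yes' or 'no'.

Answer: no

Derivation:
z_0 = 0 + 0i, c = -1.3280 + 0.9200i
Iter 1: z = -1.3280 + 0.9200i, |z|^2 = 2.6100
Iter 2: z = -0.4108 + -1.5235i, |z|^2 = 2.4899
Iter 3: z = -3.4803 + 2.1718i, |z|^2 = 16.8294
Escaped at iteration 3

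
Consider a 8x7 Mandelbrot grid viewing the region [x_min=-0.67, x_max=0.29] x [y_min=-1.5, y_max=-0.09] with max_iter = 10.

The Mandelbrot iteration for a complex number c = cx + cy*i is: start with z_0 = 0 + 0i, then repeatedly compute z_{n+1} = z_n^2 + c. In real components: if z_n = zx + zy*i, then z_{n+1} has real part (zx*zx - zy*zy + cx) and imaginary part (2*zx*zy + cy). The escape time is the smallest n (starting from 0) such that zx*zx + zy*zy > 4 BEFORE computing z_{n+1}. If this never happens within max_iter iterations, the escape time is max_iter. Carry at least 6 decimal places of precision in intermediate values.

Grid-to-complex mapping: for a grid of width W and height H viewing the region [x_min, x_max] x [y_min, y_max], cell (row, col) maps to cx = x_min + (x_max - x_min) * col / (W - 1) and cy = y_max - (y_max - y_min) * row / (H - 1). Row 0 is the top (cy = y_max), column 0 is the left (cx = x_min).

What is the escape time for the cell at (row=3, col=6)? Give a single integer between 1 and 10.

Answer: 5

Derivation:
z_0 = 0 + 0i, c = 0.1529 + -0.7950i
Iter 1: z = 0.1529 + -0.7950i, |z|^2 = 0.6554
Iter 2: z = -0.4558 + -1.0380i, |z|^2 = 1.2853
Iter 3: z = -0.7169 + 0.1513i, |z|^2 = 0.5369
Iter 4: z = 0.6439 + -1.0119i, |z|^2 = 1.4386
Iter 5: z = -0.4565 + -2.0982i, |z|^2 = 4.6110
Escaped at iteration 5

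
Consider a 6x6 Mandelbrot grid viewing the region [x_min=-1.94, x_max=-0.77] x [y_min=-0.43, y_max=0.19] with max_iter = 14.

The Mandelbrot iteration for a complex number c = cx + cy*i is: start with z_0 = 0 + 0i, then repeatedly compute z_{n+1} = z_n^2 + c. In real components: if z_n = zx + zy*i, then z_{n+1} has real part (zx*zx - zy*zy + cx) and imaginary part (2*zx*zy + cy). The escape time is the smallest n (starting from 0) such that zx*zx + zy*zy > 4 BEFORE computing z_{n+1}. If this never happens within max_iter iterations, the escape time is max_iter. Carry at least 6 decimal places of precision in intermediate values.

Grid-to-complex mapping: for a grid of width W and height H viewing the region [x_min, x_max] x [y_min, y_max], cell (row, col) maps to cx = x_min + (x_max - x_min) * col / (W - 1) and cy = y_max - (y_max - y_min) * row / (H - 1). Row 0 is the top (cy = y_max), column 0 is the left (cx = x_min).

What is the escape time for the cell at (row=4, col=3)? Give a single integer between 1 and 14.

z_0 = 0 + 0i, c = -1.2380 + -0.3060i
Iter 1: z = -1.2380 + -0.3060i, |z|^2 = 1.6263
Iter 2: z = 0.2010 + 0.4517i, |z|^2 = 0.2444
Iter 3: z = -1.4016 + -0.1244i, |z|^2 = 1.9799
Iter 4: z = 0.7110 + 0.0428i, |z|^2 = 0.5073
Iter 5: z = -0.7344 + -0.2452i, |z|^2 = 0.5994
Iter 6: z = -0.7588 + 0.0541i, |z|^2 = 0.5787
Iter 7: z = -0.6651 + -0.3880i, |z|^2 = 0.5929
Iter 8: z = -0.9462 + 0.2102i, |z|^2 = 0.9395
Iter 9: z = -0.3869 + -0.7037i, |z|^2 = 0.6449
Iter 10: z = -1.5836 + 0.2385i, |z|^2 = 2.5647
Iter 11: z = 1.2129 + -1.0614i, |z|^2 = 2.5977
Iter 12: z = -0.8934 + -2.8807i, |z|^2 = 9.0968
Escaped at iteration 12

Answer: 12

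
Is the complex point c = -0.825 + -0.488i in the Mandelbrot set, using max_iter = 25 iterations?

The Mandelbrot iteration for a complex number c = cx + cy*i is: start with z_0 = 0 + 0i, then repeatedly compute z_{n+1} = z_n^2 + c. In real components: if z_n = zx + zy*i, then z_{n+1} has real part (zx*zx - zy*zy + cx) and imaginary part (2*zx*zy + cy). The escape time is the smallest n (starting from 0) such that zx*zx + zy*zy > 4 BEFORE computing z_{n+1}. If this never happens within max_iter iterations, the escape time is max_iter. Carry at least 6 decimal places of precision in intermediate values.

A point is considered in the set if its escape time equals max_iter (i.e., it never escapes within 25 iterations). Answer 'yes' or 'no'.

Answer: no

Derivation:
z_0 = 0 + 0i, c = -0.8250 + -0.4880i
Iter 1: z = -0.8250 + -0.4880i, |z|^2 = 0.9188
Iter 2: z = -0.3825 + 0.3172i, |z|^2 = 0.2469
Iter 3: z = -0.7793 + -0.7307i, |z|^2 = 1.1412
Iter 4: z = -0.7516 + 0.6508i, |z|^2 = 0.9884
Iter 5: z = -0.6837 + -1.4663i, |z|^2 = 2.6174
Iter 6: z = -2.5075 + 1.5170i, |z|^2 = 8.5889
Escaped at iteration 6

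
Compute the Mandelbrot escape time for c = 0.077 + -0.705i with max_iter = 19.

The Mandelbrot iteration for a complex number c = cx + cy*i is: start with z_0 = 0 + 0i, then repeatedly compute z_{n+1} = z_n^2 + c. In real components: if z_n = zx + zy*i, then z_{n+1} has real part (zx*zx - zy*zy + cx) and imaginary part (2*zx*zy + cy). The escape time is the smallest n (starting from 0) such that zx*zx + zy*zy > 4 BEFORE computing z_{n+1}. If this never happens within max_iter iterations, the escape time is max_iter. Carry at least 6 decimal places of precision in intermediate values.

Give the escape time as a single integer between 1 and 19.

Answer: 9

Derivation:
z_0 = 0 + 0i, c = 0.0770 + -0.7050i
Iter 1: z = 0.0770 + -0.7050i, |z|^2 = 0.5030
Iter 2: z = -0.4141 + -0.8136i, |z|^2 = 0.8334
Iter 3: z = -0.4134 + -0.0312i, |z|^2 = 0.1719
Iter 4: z = 0.2469 + -0.6792i, |z|^2 = 0.5223
Iter 5: z = -0.3233 + -1.0404i, |z|^2 = 1.1871
Iter 6: z = -0.9010 + -0.0322i, |z|^2 = 0.8128
Iter 7: z = 0.8877 + -0.6470i, |z|^2 = 1.2067
Iter 8: z = 0.4465 + -1.8537i, |z|^2 = 3.6356
Iter 9: z = -3.1599 + -2.3603i, |z|^2 = 15.5561
Escaped at iteration 9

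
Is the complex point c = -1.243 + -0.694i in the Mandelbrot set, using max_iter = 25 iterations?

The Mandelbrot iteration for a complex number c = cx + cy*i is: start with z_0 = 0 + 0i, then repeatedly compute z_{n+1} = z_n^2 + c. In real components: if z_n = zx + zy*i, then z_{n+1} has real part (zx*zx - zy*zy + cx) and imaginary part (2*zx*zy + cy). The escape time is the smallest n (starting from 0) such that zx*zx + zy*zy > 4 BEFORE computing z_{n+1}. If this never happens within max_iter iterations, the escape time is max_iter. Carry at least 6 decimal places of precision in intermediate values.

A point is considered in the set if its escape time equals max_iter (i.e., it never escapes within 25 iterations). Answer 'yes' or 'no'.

Answer: no

Derivation:
z_0 = 0 + 0i, c = -1.2430 + -0.6940i
Iter 1: z = -1.2430 + -0.6940i, |z|^2 = 2.0267
Iter 2: z = -0.1796 + 1.0313i, |z|^2 = 1.0958
Iter 3: z = -2.2743 + -1.0644i, |z|^2 = 6.3054
Escaped at iteration 3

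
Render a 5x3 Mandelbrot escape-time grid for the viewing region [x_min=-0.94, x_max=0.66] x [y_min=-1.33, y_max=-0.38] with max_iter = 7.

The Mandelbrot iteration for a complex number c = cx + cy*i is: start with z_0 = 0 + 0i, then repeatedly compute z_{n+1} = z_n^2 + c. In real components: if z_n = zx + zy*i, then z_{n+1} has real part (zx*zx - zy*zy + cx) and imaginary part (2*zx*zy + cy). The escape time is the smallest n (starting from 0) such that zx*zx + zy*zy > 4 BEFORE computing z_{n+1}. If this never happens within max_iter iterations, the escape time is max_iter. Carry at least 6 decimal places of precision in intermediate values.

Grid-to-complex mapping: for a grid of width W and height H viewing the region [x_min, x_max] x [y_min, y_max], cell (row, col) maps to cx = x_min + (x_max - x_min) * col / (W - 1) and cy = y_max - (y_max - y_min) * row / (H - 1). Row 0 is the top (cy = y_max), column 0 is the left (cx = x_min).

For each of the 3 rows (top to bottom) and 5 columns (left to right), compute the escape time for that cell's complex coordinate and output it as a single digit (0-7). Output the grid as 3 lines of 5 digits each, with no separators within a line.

(row=0, col=0): c = -0.9400 + -0.3800i → escape time 7
(row=0, col=1): c = -0.5400 + -0.3800i → escape time 7
(row=0, col=2): c = -0.1400 + -0.3800i → escape time 7
(row=0, col=3): c = 0.2600 + -0.3800i → escape time 7
(row=0, col=4): c = 0.6600 + -0.3800i → escape time 3
(row=1, col=0): c = -0.9400 + -0.8550i → escape time 3
(row=1, col=1): c = -0.5400 + -0.8550i → escape time 4
(row=1, col=2): c = -0.1400 + -0.8550i → escape time 7
(row=1, col=3): c = 0.2600 + -0.8550i → escape time 4
(row=1, col=4): c = 0.6600 + -0.8550i → escape time 2
(row=2, col=0): c = -0.9400 + -1.3300i → escape time 2
(row=2, col=1): c = -0.5400 + -1.3300i → escape time 2
(row=2, col=2): c = -0.1400 + -1.3300i → escape time 2
(row=2, col=3): c = 0.2600 + -1.3300i → escape time 2
(row=2, col=4): c = 0.6600 + -1.3300i → escape time 2

Answer: 77773
34742
22222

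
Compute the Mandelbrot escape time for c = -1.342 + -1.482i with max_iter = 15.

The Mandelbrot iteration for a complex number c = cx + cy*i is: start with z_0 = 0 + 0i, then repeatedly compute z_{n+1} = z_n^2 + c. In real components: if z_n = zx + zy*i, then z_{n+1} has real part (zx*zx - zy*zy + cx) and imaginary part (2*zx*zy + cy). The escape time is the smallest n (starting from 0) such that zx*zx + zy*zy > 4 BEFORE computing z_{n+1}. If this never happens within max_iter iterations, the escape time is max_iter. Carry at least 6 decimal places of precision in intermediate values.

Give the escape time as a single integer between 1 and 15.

z_0 = 0 + 0i, c = -1.3420 + -1.4820i
Iter 1: z = -1.3420 + -1.4820i, |z|^2 = 3.9973
Iter 2: z = -1.7374 + 2.4957i, |z|^2 = 9.2469
Escaped at iteration 2

Answer: 2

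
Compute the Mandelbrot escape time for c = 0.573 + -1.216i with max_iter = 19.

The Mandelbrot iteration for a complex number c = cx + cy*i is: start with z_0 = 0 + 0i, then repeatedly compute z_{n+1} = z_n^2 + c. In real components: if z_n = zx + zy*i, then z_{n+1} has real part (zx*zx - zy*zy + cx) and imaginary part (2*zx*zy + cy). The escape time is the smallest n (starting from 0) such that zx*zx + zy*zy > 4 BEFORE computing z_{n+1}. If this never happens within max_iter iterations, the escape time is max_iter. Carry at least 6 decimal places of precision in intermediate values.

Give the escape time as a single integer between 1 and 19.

Answer: 2

Derivation:
z_0 = 0 + 0i, c = 0.5730 + -1.2160i
Iter 1: z = 0.5730 + -1.2160i, |z|^2 = 1.8070
Iter 2: z = -0.5773 + -2.6095i, |z|^2 = 7.1430
Escaped at iteration 2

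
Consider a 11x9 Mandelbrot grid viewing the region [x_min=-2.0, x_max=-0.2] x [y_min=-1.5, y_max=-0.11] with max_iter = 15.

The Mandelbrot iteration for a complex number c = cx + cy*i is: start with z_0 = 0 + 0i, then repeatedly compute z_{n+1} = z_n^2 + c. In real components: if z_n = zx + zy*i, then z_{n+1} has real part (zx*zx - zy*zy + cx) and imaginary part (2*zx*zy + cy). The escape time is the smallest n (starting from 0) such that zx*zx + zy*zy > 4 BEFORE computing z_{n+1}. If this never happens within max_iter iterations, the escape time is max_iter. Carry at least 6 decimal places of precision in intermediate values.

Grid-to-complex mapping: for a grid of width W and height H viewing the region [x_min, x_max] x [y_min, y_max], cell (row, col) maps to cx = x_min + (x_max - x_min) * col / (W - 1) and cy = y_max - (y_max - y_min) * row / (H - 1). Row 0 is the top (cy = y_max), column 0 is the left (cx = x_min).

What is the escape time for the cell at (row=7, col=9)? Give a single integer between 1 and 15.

Answer: 2

Derivation:
z_0 = 0 + 0i, c = -0.3800 + -1.3262i
Iter 1: z = -0.3800 + -1.3262i, |z|^2 = 1.9033
Iter 2: z = -1.9945 + -0.3183i, |z|^2 = 4.0795
Escaped at iteration 2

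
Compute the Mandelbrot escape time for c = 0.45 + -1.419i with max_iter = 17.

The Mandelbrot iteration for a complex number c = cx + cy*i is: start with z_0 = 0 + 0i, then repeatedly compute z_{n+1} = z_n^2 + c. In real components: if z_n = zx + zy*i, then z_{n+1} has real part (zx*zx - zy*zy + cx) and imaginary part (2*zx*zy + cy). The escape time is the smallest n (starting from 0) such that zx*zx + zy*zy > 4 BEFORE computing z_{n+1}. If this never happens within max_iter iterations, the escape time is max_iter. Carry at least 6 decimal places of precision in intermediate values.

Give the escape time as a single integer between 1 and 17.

z_0 = 0 + 0i, c = 0.4500 + -1.4190i
Iter 1: z = 0.4500 + -1.4190i, |z|^2 = 2.2161
Iter 2: z = -1.3611 + -2.6961i, |z|^2 = 9.1214
Escaped at iteration 2

Answer: 2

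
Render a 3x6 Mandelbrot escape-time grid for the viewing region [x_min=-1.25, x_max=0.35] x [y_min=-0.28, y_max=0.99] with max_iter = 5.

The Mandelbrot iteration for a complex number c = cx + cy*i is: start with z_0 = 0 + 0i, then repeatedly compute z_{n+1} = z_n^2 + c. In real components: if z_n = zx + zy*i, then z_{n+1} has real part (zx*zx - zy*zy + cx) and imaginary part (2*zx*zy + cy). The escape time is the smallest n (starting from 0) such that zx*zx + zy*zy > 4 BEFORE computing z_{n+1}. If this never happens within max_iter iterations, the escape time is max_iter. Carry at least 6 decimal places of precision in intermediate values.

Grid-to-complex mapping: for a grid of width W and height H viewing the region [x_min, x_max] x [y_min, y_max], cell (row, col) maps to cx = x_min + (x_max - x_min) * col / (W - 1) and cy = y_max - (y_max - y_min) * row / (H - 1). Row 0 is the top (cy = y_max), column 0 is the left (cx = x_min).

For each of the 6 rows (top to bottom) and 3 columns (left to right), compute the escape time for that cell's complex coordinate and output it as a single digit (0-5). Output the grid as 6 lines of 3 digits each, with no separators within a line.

Answer: 343
355
555
555
555
555

Derivation:
(row=0, col=0): c = -1.2500 + 0.9900i → escape time 3
(row=0, col=1): c = -0.4500 + 0.9900i → escape time 4
(row=0, col=2): c = 0.3500 + 0.9900i → escape time 3
(row=1, col=0): c = -1.2500 + 0.7360i → escape time 3
(row=1, col=1): c = -0.4500 + 0.7360i → escape time 5
(row=1, col=2): c = 0.3500 + 0.7360i → escape time 5
(row=2, col=0): c = -1.2500 + 0.4820i → escape time 5
(row=2, col=1): c = -0.4500 + 0.4820i → escape time 5
(row=2, col=2): c = 0.3500 + 0.4820i → escape time 5
(row=3, col=0): c = -1.2500 + 0.2280i → escape time 5
(row=3, col=1): c = -0.4500 + 0.2280i → escape time 5
(row=3, col=2): c = 0.3500 + 0.2280i → escape time 5
(row=4, col=0): c = -1.2500 + -0.0260i → escape time 5
(row=4, col=1): c = -0.4500 + -0.0260i → escape time 5
(row=4, col=2): c = 0.3500 + -0.0260i → escape time 5
(row=5, col=0): c = -1.2500 + -0.2800i → escape time 5
(row=5, col=1): c = -0.4500 + -0.2800i → escape time 5
(row=5, col=2): c = 0.3500 + -0.2800i → escape time 5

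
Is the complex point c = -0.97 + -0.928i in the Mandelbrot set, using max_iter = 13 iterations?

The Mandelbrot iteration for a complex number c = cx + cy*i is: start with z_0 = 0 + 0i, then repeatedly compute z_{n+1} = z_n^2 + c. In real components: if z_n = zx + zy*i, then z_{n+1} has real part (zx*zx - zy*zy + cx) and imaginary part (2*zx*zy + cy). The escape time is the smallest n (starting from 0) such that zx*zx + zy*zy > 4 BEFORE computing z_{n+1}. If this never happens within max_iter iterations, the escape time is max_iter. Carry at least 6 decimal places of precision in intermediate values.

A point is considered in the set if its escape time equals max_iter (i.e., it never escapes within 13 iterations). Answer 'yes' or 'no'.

Answer: no

Derivation:
z_0 = 0 + 0i, c = -0.9700 + -0.9280i
Iter 1: z = -0.9700 + -0.9280i, |z|^2 = 1.8021
Iter 2: z = -0.8903 + 0.8723i, |z|^2 = 1.5535
Iter 3: z = -0.9383 + -2.4812i, |z|^2 = 7.0370
Escaped at iteration 3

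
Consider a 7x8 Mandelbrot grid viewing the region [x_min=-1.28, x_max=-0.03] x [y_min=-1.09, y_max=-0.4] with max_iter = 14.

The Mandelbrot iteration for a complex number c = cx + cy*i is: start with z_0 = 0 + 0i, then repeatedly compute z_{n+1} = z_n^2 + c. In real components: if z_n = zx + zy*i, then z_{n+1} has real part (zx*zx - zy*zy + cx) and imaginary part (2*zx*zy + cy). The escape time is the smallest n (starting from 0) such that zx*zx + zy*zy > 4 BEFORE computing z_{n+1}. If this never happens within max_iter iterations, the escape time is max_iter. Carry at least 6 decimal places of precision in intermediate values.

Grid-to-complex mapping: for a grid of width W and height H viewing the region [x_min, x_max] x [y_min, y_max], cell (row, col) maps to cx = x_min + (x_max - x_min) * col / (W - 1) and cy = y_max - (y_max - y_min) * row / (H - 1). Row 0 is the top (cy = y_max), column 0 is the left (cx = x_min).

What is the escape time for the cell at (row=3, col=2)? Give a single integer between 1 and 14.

z_0 = 0 + 0i, c = -0.8633 + -0.6957i
Iter 1: z = -0.8633 + -0.6957i, |z|^2 = 1.2294
Iter 2: z = -0.6020 + 0.5056i, |z|^2 = 0.6180
Iter 3: z = -0.7565 + -1.3044i, |z|^2 = 2.2738
Iter 4: z = -1.9925 + 1.2779i, |z|^2 = 5.6030
Escaped at iteration 4

Answer: 4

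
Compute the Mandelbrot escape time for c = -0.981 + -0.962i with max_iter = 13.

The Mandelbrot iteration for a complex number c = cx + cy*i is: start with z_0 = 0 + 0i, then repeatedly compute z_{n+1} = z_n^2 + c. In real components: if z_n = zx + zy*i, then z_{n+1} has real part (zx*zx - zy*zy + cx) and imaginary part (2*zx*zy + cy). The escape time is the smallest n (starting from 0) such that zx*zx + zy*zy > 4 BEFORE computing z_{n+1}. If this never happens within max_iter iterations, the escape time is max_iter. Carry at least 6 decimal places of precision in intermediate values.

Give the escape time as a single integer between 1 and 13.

Answer: 3

Derivation:
z_0 = 0 + 0i, c = -0.9810 + -0.9620i
Iter 1: z = -0.9810 + -0.9620i, |z|^2 = 1.8878
Iter 2: z = -0.9441 + 0.9254i, |z|^2 = 1.7477
Iter 3: z = -0.9462 + -2.7094i, |z|^2 = 8.2360
Escaped at iteration 3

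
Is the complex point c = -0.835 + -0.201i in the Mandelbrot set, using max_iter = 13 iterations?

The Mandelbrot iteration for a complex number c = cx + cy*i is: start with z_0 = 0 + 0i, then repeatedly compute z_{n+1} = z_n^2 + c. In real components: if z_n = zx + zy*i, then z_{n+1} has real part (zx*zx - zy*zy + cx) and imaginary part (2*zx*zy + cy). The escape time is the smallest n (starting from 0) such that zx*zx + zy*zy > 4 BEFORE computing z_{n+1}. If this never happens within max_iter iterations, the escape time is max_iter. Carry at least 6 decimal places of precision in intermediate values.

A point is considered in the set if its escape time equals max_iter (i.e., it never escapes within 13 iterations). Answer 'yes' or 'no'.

z_0 = 0 + 0i, c = -0.8350 + -0.2010i
Iter 1: z = -0.8350 + -0.2010i, |z|^2 = 0.7376
Iter 2: z = -0.1782 + 0.1347i, |z|^2 = 0.0499
Iter 3: z = -0.8214 + -0.2490i, |z|^2 = 0.7367
Iter 4: z = -0.2223 + 0.2080i, |z|^2 = 0.0927
Iter 5: z = -0.8289 + -0.2935i, |z|^2 = 0.7731
Iter 6: z = -0.2341 + 0.2855i, |z|^2 = 0.1364
Iter 7: z = -0.8617 + -0.3347i, |z|^2 = 0.8546
Iter 8: z = -0.2045 + 0.3758i, |z|^2 = 0.1831
Iter 9: z = -0.9344 + -0.3547i, |z|^2 = 0.9990
Iter 10: z = -0.0876 + 0.4619i, |z|^2 = 0.2211
Iter 11: z = -1.0407 + -0.2820i, |z|^2 = 1.1625
Iter 12: z = 0.1685 + 0.3859i, |z|^2 = 0.1773
Did not escape in 13 iterations → in set

Answer: yes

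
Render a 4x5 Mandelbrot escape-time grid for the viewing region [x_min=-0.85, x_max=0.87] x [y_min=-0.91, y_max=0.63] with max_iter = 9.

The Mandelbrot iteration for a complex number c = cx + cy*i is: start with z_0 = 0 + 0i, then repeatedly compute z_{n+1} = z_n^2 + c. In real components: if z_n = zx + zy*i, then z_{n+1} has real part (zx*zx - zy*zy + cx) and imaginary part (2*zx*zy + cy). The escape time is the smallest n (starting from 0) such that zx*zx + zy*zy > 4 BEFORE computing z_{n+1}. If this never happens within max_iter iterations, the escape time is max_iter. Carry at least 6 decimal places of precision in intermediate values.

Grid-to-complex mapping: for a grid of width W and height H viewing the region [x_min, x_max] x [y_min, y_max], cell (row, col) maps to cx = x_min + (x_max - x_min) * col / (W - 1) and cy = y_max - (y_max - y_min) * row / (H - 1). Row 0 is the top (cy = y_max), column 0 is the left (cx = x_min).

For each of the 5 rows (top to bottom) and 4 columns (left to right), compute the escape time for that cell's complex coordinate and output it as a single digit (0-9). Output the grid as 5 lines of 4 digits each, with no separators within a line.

(row=0, col=0): c = -0.8500 + 0.6300i → escape time 5
(row=0, col=1): c = -0.2767 + 0.6300i → escape time 9
(row=0, col=2): c = 0.2967 + 0.6300i → escape time 9
(row=0, col=3): c = 0.8700 + 0.6300i → escape time 2
(row=1, col=0): c = -0.8500 + 0.2450i → escape time 9
(row=1, col=1): c = -0.2767 + 0.2450i → escape time 9
(row=1, col=2): c = 0.2967 + 0.2450i → escape time 9
(row=1, col=3): c = 0.8700 + 0.2450i → escape time 3
(row=2, col=0): c = -0.8500 + -0.1400i → escape time 9
(row=2, col=1): c = -0.2767 + -0.1400i → escape time 9
(row=2, col=2): c = 0.2967 + -0.1400i → escape time 9
(row=2, col=3): c = 0.8700 + -0.1400i → escape time 3
(row=3, col=0): c = -0.8500 + -0.5250i → escape time 5
(row=3, col=1): c = -0.2767 + -0.5250i → escape time 9
(row=3, col=2): c = 0.2967 + -0.5250i → escape time 9
(row=3, col=3): c = 0.8700 + -0.5250i → escape time 3
(row=4, col=0): c = -0.8500 + -0.9100i → escape time 3
(row=4, col=1): c = -0.2767 + -0.9100i → escape time 7
(row=4, col=2): c = 0.2967 + -0.9100i → escape time 4
(row=4, col=3): c = 0.8700 + -0.9100i → escape time 2

Answer: 5992
9993
9993
5993
3742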